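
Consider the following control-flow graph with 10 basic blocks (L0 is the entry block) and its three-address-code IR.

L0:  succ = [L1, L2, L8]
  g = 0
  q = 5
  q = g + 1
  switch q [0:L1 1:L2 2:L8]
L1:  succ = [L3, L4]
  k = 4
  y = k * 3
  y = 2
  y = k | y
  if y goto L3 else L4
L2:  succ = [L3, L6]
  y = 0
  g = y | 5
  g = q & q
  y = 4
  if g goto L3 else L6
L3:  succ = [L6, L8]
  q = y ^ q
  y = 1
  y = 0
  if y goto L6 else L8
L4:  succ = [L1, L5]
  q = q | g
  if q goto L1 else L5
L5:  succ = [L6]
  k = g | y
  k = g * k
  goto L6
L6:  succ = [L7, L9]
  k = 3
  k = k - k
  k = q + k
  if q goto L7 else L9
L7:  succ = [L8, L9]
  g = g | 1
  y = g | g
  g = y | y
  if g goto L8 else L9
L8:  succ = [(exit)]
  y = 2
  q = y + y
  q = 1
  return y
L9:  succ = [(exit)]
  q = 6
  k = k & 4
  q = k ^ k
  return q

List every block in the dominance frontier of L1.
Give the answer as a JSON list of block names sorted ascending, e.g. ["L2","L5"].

idom tree: L1←L0 L2←L0 L3←L0 L4←L1 L5←L4 L6←L0 L7←L6 L8←L0 L9←L6
Dom∩ at merges:
  L1: preds {L0,L4}: {L0} ∩ {L0,L1,L4} = {L0}; idom=L0
  L3: preds {L1,L2}: {L0,L1} ∩ {L0,L2} = {L0}; idom=L0
  L6: preds {L2,L3,L5}: {L0,L2} ∩ {L0,L3} ∩ {L0,L1,L4,L5} = {L0}; idom=L0
  L8: preds {L0,L3,L7}: {L0} ∩ {L0,L3} ∩ {L0,L6,L7} = {L0}; idom=L0
  L9: preds {L6,L7}: {L0,L6} ∩ {L0,L6,L7} = {L0,L6}; idom=L6

Frontier:
  join L1 pred L0: · stop@L0
  join L1 pred L4: L4→L1 stop@L0
  join L3 pred L1: L1 stop@L0
  join L3 pred L2: L2 stop@L0
  join L6 pred L2: L2 stop@L0
  join L6 pred L3: L3 stop@L0
  join L6 pred L5: L5→L4→L1 stop@L0
  join L8 pred L0: · stop@L0
  join L8 pred L3: L3 stop@L0
  join L8 pred L7: L7→L6 stop@L0
  join L9 pred L6: · stop@L6
  join L9 pred L7: L7 stop@L6
  DF(L0)=∅
  DF(L1)={L1,L3,L6}
  DF(L2)={L3,L6}
  DF(L3)={L6,L8}
  DF(L4)={L1,L6}
  DF(L5)={L6}
  DF(L6)={L8}
  DF(L7)={L8,L9}
  DF(L8)=∅
  DF(L9)=∅

DF(L1) = ["L1", "L3", "L6"]

Answer: ["L1", "L3", "L6"]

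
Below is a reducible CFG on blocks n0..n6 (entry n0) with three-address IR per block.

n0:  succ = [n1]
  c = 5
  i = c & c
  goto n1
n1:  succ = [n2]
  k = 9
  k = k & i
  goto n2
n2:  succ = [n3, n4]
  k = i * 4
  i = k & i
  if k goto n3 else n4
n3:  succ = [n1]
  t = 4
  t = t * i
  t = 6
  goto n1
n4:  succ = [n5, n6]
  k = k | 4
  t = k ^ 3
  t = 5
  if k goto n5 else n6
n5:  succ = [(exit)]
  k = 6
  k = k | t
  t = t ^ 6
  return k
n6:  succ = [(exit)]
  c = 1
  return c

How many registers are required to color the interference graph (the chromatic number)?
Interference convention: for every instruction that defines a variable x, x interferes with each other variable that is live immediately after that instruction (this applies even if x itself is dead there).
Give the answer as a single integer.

Block summaries:
  n0 def {c,i} use ∅
  n1 def {k} use {i}
  n2 def {i,k} use {i}
  n3 def {t} use {i}
  n4 def {k,t} use {k}
  n5 def {k,t} use {t}
  n6 def {c} use ∅

Backward fixpoint:
  live n0: ∅→{i}
  live n1: {i}→{i}
  live n2: {i}→{i,k}
  live n3: {i}→{i}
  live n4: {k}→{t}
  live n5: {t}→∅
  live n6: ∅→∅

Interfere edges:
  c↔∅
  i↔{k,t}
  k↔{i,t}
  t↔{i,k}

Colouring:
  clique {i,k,t} ⇒ need ≥ 3
  3-colouring: c0={c,i}  c1={k}  c2={t}
  χ = 3

Answer: 3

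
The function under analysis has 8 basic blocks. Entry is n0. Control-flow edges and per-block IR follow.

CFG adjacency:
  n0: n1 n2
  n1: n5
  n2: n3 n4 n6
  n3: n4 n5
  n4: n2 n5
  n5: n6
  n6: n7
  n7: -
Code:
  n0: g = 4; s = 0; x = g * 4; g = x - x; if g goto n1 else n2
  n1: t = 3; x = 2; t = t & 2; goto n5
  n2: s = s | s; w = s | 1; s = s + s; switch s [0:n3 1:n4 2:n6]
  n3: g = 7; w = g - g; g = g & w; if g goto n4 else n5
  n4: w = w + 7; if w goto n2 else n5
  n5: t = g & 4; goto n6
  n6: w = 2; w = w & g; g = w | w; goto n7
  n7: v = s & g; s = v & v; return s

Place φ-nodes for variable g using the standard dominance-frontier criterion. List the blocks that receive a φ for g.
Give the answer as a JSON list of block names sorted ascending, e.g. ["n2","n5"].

idom tree: n1←n0 n2←n0 n3←n2 n4←n2 n5←n0 n6←n0 n7←n6
Join-block Dom:
  n2: preds {n0,n4}: {n0} ∩ {n0,n2,n4} = {n0}; idom=n0
  n4: preds {n2,n3}: {n0,n2} ∩ {n0,n2,n3} = {n0,n2}; idom=n2
  n5: preds {n1,n3,n4}: {n0,n1} ∩ {n0,n2,n3} ∩ {n0,n2,n4} = {n0}; idom=n0
  n6: preds {n2,n5}: {n0,n2} ∩ {n0,n5} = {n0}; idom=n0

DF derivation:
  n2←n0: walk · to n0
  n2←n4: walk n4→n2 to n0
  n4←n2: walk · to n2
  n4←n3: walk n3 to n2
  n5←n1: walk n1 to n0
  n5←n3: walk n3→n2 to n0
  n5←n4: walk n4→n2 to n0
  n6←n2: walk n2 to n0
  n6←n5: walk n5 to n0
  n0: DF=∅
  n1: DF={n5}
  n2: DF={n2,n5,n6}
  n3: DF={n4,n5}
  n4: DF={n2,n5}
  n5: DF={n6}
  n6: DF=∅
  n7: DF=∅

φ for g: defs {n0,n3,n6}
  DF⁺ = {n2,n4,n5,n6}

Answer: ["n2", "n4", "n5", "n6"]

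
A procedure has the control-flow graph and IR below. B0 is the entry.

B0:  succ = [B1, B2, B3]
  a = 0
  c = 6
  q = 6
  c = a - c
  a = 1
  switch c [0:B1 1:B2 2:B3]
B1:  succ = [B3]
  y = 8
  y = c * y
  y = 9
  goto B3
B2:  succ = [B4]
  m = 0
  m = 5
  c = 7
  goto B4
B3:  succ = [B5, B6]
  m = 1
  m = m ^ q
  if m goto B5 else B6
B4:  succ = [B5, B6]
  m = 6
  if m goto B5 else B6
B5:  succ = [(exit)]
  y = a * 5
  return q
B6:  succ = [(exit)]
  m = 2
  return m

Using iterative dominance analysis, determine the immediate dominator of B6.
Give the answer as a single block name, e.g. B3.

Answer: B0

Working:
idom tree: B1←B0 B2←B0 B3←B0 B4←B2 B5←B0 B6←B0
Dom∩ at merges:
  B3: preds {B0,B1}: {B0} ∩ {B0,B1} = {B0}; idom=B0
  B5: preds {B3,B4}: {B0,B3} ∩ {B0,B2,B4} = {B0}; idom=B0
  B6: preds {B3,B4}: {B0,B3} ∩ {B0,B2,B4} = {B0}; idom=B0

idom(B6) = B0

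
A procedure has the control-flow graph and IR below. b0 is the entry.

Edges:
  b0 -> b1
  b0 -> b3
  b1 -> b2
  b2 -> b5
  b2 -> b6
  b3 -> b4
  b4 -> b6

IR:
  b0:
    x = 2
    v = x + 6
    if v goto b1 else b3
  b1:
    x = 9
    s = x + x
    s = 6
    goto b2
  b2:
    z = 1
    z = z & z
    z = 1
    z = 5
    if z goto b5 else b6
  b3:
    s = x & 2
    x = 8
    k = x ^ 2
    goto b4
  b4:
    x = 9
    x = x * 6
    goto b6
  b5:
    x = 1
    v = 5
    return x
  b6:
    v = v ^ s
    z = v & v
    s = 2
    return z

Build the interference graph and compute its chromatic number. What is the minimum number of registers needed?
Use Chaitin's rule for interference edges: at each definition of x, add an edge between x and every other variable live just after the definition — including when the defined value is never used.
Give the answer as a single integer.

Answer: 3

Derivation:
Per-block:
  b0: def={v,x} ue=∅
  b1: def={s,x} ue=∅
  b2: def={z} ue=∅
  b3: def={k,s,x} ue={x}
  b4: def={x} ue=∅
  b5: def={v,x} ue=∅
  b6: def={s,v,z} ue={s,v}

Backward fixpoint:
  live b0: ∅→{v,x}
  live b1: {v}→{s,v}
  live b2: {s,v}→{s,v}
  live b3: {v,x}→{s,v}
  live b4: {s,v}→{s,v}
  live b5: ∅→∅
  live b6: {s,v}→∅

Interference:
  k — {s,v}
  s — {k,v,x,z}
  v — {k,s,x,z}
  x — {s,v}
  z — {s,v}

Colouring:
  lower bound: {k,s,v} mutually conflict ⇒ χ ≥ 3
  assign k→R2 s→R0 v→R1 x→R2 z→R2 — no edge inside a register ⇒ χ ≤ 3
  χ = 3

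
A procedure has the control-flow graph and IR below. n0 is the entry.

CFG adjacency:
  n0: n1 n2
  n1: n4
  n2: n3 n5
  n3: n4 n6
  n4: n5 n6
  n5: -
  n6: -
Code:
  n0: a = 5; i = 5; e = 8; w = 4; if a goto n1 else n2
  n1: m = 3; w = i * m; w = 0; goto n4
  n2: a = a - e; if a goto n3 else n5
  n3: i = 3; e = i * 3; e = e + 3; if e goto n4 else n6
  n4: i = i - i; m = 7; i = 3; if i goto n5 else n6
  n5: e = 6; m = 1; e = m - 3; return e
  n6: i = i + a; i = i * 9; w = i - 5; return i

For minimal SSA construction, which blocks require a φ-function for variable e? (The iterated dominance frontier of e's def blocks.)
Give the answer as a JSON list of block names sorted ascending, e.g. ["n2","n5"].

Answer: ["n4", "n5", "n6"]

Working:
idom tree: n1←n0 n2←n0 n3←n2 n4←n0 n5←n0 n6←n0
Dom at joins:
  n4: preds {n1,n3}: {n0,n1} ∩ {n0,n2,n3} = {n0}; idom=n0
  n5: preds {n2,n4}: {n0,n2} ∩ {n0,n4} = {n0}; idom=n0
  n6: preds {n3,n4}: {n0,n2,n3} ∩ {n0,n4} = {n0}; idom=n0

DF derivation:
  join n4 pred n1: n1 stop@n0
  join n4 pred n3: n3→n2 stop@n0
  join n5 pred n2: n2 stop@n0
  join n5 pred n4: n4 stop@n0
  join n6 pred n3: n3→n2 stop@n0
  join n6 pred n4: n4 stop@n0
  DF(n0)=∅
  DF(n1)={n4}
  DF(n2)={n4,n5,n6}
  DF(n3)={n4,n6}
  DF(n4)={n5,n6}
  DF(n5)=∅
  DF(n6)=∅

φ for e: defs {n0,n3,n5}
  DF⁺ = {n4,n5,n6}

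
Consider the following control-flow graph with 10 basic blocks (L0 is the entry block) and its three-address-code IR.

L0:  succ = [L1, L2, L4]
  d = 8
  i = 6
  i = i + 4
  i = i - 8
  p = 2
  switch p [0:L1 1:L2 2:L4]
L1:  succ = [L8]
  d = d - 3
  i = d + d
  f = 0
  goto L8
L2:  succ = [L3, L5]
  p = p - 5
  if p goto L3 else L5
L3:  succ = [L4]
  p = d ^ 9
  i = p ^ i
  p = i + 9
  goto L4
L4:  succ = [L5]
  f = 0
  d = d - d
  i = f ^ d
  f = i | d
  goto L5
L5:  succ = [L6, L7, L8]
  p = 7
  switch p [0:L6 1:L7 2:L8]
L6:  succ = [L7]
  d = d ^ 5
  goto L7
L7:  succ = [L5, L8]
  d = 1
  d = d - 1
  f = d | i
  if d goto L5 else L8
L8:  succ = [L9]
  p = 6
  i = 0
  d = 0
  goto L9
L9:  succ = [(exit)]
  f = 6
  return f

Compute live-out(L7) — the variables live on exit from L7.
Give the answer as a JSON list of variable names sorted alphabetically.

Answer: ["d", "i"]

Working:
Per-block:
  L0: def={d,i,p} ue=∅
  L1: def={d,f,i} ue={d}
  L2: def={p} ue={p}
  L3: def={i,p} ue={d,i}
  L4: def={d,f,i} ue={d}
  L5: def={p} ue=∅
  L6: def={d} ue={d}
  L7: def={d,f} ue={i}
  L8: def={d,i,p} ue=∅
  L9: def={f} ue=∅

Live sets:
  L0 li=∅ lo={d,i,p}
  L1 li={d} lo=∅
  L2 li={d,i,p} lo={d,i}
  L3 li={d,i} lo={d}
  L4 li={d} lo={d,i}
  L5 li={d,i} lo={d,i}
  L6 li={d,i} lo={i}
  L7 li={i} lo={d,i}
  L8 li=∅ lo=∅
  L9 li=∅ lo=∅

live-out(L7) = ["d", "i"]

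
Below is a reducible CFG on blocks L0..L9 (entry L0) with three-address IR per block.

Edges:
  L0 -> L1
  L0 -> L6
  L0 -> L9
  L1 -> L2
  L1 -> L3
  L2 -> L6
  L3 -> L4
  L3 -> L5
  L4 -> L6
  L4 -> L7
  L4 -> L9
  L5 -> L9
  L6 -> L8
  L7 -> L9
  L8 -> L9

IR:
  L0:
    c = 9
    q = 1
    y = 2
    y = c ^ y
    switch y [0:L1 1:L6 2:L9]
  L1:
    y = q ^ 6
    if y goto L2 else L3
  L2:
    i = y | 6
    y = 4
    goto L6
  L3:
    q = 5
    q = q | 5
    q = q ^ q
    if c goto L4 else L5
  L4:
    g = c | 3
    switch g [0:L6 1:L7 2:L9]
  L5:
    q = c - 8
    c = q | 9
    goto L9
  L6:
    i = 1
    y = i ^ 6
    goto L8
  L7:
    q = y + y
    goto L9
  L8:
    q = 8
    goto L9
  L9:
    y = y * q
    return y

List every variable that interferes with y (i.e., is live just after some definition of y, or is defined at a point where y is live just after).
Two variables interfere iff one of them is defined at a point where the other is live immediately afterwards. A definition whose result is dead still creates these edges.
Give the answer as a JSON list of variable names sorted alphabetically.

Answer: ["c", "g", "q"]

Working:
def/use:
  L0: {c,q,y} / ∅
  L1: {y} / {q}
  L2: {i,y} / {y}
  L3: {q} / {c}
  L4: {g} / {c}
  L5: {c,q} / {c}
  L6: {i,y} / ∅
  L7: {q} / {y}
  L8: {q} / ∅
  L9: {y} / {q,y}

Live sets:
  live L0: ∅→{c,q,y}
  live L1: {c,q}→{c,y}
  live L2: {y}→∅
  live L3: {c,y}→{c,q,y}
  live L4: {c,q,y}→{q,y}
  live L5: {c,y}→{q,y}
  live L6: ∅→{y}
  live L7: {y}→{q,y}
  live L8: {y}→{q,y}
  live L9: {q,y}→∅

Interference:
  c↔{q,y}
  g↔{q,y}
  i↔∅
  q↔{c,g,y}
  y↔{c,g,q}

N(y) = ["c", "g", "q"]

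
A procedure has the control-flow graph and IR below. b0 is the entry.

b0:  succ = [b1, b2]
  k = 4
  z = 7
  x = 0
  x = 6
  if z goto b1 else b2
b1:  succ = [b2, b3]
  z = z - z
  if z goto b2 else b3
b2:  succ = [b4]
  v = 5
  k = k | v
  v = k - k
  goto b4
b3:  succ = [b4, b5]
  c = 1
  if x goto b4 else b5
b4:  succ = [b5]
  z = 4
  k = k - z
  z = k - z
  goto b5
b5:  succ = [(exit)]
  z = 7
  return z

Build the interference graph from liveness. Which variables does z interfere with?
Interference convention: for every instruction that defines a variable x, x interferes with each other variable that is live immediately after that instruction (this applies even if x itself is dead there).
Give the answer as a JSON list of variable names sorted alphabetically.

Per-block:
  b0 def {k,x,z} use ∅
  b1 def {z} use {z}
  b2 def {k,v} use {k}
  b3 def {c} use {x}
  b4 def {k,z} use {k}
  b5 def {z} use ∅

Backward fixpoint:
  b0: in=∅ out={k,x,z}
  b1: in={k,x,z} out={k,x}
  b2: in={k} out={k}
  b3: in={k,x} out={k}
  b4: in={k} out=∅
  b5: in=∅ out=∅

Conflict graph:
  c — {k,x}
  k — {c,v,x,z}
  v — {k}
  x — {c,k,z}
  z — {k,x}

N(z) = ["k", "x"]

Answer: ["k", "x"]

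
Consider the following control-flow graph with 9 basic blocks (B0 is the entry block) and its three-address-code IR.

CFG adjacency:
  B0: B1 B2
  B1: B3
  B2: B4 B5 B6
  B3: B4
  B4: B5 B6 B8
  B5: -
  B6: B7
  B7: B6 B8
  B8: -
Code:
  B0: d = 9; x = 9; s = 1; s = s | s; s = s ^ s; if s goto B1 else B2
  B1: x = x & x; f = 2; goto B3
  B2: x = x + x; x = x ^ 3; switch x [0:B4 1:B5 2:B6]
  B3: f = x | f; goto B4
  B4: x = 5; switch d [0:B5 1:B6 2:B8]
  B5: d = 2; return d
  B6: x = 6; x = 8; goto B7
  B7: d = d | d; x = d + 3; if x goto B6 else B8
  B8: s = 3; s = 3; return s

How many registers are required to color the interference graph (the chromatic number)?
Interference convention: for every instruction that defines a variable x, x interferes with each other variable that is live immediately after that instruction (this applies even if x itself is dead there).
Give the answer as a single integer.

def/use:
  B0: {d,s,x} / ∅
  B1: {f,x} / {x}
  B2: {x} / {x}
  B3: {f} / {f,x}
  B4: {x} / {d}
  B5: {d} / ∅
  B6: {x} / ∅
  B7: {d,x} / {d}
  B8: {s} / ∅

Liveness:
  B0: in=∅ out={d,x}
  B1: in={d,x} out={d,f,x}
  B2: in={d,x} out={d}
  B3: in={d,f,x} out={d}
  B4: in={d} out={d}
  B5: in=∅ out=∅
  B6: in={d} out={d}
  B7: in={d} out={d}
  B8: in=∅ out=∅

Interfere edges:
  d↔{f,s,x}
  f↔{d,x}
  s↔{d,x}
  x↔{d,f,s}

Registers:
  {d,f,x} pairwise interfere (3-clique) ⇒ χ ≥ 3
  3-colouring: R0={d}  R1={x}  R2={f,s}
  χ = 3

Answer: 3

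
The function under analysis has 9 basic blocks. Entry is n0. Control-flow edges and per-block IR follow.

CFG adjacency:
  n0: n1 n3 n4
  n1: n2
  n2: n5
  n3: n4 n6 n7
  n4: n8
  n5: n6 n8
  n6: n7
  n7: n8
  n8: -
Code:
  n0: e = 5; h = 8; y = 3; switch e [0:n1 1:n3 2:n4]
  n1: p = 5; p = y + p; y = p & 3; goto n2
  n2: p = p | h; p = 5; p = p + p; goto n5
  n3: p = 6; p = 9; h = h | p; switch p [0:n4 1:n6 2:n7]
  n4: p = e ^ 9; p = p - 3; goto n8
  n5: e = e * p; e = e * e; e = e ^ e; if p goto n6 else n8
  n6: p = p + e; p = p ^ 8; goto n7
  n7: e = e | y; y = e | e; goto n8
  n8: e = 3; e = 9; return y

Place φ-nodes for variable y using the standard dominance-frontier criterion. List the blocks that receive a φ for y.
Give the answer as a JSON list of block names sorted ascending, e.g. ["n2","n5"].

idom tree: n1←n0 n2←n1 n3←n0 n4←n0 n5←n2 n6←n0 n7←n0 n8←n0
Join-block Dom:
  n4: preds {n0,n3}: {n0} ∩ {n0,n3} = {n0}; idom=n0
  n6: preds {n3,n5}: {n0,n3} ∩ {n0,n1,n2,n5} = {n0}; idom=n0
  n7: preds {n3,n6}: {n0,n3} ∩ {n0,n6} = {n0}; idom=n0
  n8: preds {n4,n5,n7}: {n0,n4} ∩ {n0,n1,n2,n5} ∩ {n0,n7} = {n0}; idom=n0

DF walk-up:
  n4←n0: walk · to n0
  n4←n3: walk n3 to n0
  n6←n3: walk n3 to n0
  n6←n5: walk n5→n2→n1 to n0
  n7←n3: walk n3 to n0
  n7←n6: walk n6 to n0
  n8←n4: walk n4 to n0
  n8←n5: walk n5→n2→n1 to n0
  n8←n7: walk n7 to n0
  n0 → ∅
  n1 → {n6,n8}
  n2 → {n6,n8}
  n3 → {n4,n6,n7}
  n4 → {n8}
  n5 → {n6,n8}
  n6 → {n7}
  n7 → {n8}
  n8 → ∅

φ for y: defs {n0,n1,n7}
  DF⁺ = {n6,n7,n8}

Answer: ["n6", "n7", "n8"]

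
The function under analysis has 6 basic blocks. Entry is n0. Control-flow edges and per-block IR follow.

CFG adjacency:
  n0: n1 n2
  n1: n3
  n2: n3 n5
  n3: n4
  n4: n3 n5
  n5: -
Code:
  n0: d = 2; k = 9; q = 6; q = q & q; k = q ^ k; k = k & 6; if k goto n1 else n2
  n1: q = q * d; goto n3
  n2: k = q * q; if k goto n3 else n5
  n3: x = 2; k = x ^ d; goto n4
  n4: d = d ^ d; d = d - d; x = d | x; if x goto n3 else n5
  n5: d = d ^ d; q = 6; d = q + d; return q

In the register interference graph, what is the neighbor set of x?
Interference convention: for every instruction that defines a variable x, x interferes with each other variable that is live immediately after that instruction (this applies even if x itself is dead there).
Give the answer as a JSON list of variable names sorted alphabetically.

Answer: ["d", "k"]

Derivation:
def/use:
  n0: def={d,k,q} ue=∅
  n1: def={q} ue={d,q}
  n2: def={k} ue={q}
  n3: def={k,x} ue={d}
  n4: def={d,x} ue={d,x}
  n5: def={d,q} ue={d}

Backward fixpoint:
  live n0: ∅→{d,q}
  live n1: {d,q}→{d}
  live n2: {d,q}→{d}
  live n3: {d}→{d,x}
  live n4: {d,x}→{d}
  live n5: {d}→∅

Conflict graph:
  d — {k,q,x}
  k — {d,q,x}
  q — {d,k}
  x — {d,k}

N(x) = ["d", "k"]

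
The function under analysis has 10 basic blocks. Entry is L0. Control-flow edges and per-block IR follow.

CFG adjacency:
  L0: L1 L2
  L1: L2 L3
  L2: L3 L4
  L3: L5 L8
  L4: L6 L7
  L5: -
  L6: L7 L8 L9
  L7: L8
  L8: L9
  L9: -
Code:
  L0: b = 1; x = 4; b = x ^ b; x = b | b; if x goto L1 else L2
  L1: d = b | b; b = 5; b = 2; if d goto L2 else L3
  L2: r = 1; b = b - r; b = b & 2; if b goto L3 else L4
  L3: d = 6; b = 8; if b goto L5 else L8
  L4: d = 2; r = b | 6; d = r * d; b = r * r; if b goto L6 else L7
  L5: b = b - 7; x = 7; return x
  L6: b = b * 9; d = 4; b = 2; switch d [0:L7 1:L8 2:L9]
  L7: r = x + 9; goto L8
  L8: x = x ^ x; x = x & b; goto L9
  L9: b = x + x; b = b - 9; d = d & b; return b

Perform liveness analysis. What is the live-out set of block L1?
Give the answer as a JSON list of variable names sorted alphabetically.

Per-block:
  L0: {b,x} / ∅
  L1: {b,d} / {b}
  L2: {b,r} / {b}
  L3: {b,d} / ∅
  L4: {b,d,r} / {b}
  L5: {b,x} / {b}
  L6: {b,d} / {b}
  L7: {r} / {x}
  L8: {x} / {b,x}
  L9: {b,d} / {d,x}

Live sets:
  live L0: ∅→{b,x}
  live L1: {b,x}→{b,x}
  live L2: {b,x}→{b,x}
  live L3: {x}→{b,d,x}
  live L4: {b,x}→{b,d,x}
  live L5: {b}→∅
  live L6: {b,x}→{b,d,x}
  live L7: {b,d,x}→{b,d,x}
  live L8: {b,d,x}→{d,x}
  live L9: {d,x}→∅

live-out(L1) = ["b", "x"]

Answer: ["b", "x"]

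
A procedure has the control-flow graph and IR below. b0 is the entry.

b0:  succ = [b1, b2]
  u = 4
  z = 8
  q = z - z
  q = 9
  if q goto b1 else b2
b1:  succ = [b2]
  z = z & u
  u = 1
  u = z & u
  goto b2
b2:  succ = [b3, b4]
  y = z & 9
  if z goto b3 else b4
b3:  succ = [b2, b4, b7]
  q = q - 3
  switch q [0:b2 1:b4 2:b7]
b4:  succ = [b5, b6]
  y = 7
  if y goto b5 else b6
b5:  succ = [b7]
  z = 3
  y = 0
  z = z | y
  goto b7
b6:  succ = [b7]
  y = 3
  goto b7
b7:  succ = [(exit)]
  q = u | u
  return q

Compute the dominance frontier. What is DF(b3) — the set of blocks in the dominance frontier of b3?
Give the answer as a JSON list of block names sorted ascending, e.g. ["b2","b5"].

idom tree: b1←b0 b2←b0 b3←b2 b4←b2 b5←b4 b6←b4 b7←b2
Join-block Dom:
  b2: preds {b0,b1,b3}: {b0} ∩ {b0,b1} ∩ {b0,b2,b3} = {b0}; idom=b0
  b4: preds {b2,b3}: {b0,b2} ∩ {b0,b2,b3} = {b0,b2}; idom=b2
  b7: preds {b3,b5,b6}: {b0,b2,b3} ∩ {b0,b2,b4,b5} ∩ {b0,b2,b4,b6} = {b0,b2}; idom=b2

Frontier:
  b2←b0: walk · to b0
  b2←b1: walk b1 to b0
  b2←b3: walk b3→b2 to b0
  b4←b2: walk · to b2
  b4←b3: walk b3 to b2
  b7←b3: walk b3 to b2
  b7←b5: walk b5→b4 to b2
  b7←b6: walk b6→b4 to b2
  b0: DF=∅
  b1: DF={b2}
  b2: DF={b2}
  b3: DF={b2,b4,b7}
  b4: DF={b7}
  b5: DF={b7}
  b6: DF={b7}
  b7: DF=∅

DF(b3) = ["b2", "b4", "b7"]

Answer: ["b2", "b4", "b7"]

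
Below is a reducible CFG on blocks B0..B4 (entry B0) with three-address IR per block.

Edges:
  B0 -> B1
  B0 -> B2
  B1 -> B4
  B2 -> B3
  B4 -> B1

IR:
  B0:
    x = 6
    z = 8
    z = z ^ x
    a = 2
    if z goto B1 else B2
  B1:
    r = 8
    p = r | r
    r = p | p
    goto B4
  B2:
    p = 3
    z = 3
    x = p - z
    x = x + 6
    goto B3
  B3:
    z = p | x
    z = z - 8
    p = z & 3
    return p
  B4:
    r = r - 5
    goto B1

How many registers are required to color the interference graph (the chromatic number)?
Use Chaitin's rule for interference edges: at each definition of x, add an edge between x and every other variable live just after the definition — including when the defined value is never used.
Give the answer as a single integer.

Per-block:
  B0 def {a,x,z} use ∅
  B1 def {p,r} use ∅
  B2 def {p,x,z} use ∅
  B3 def {p,z} use {p,x}
  B4 def {r} use {r}

Backward fixpoint:
  live B0: ∅→∅
  live B1: ∅→{r}
  live B2: ∅→{p,x}
  live B3: {p,x}→∅
  live B4: {r}→∅

Interfere edges:
  a↔{z}
  p↔{x,z}
  r↔∅
  x↔{p,z}
  z↔{a,p,x}

Chromatic number:
  {p,x,z} pairwise interfere (3-clique) ⇒ χ ≥ 3
  3-colouring: r0={r,z}  r1={a,p}  r2={x}
  χ = 3

Answer: 3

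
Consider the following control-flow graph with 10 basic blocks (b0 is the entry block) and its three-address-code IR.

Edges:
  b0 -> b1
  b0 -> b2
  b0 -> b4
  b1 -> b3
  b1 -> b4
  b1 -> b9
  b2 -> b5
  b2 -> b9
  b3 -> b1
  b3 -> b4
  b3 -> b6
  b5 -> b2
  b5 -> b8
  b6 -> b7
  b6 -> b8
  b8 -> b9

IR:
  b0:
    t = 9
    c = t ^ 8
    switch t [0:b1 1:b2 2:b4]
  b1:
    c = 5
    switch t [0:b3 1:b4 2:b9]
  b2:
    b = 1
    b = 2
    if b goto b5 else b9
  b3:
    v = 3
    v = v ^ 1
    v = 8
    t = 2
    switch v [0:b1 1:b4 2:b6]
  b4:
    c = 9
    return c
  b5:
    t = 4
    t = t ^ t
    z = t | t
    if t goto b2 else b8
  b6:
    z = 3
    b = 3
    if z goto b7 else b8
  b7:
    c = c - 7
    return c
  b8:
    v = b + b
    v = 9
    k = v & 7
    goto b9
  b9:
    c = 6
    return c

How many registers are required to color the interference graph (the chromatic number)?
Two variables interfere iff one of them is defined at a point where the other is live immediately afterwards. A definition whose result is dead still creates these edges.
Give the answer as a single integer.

Answer: 4

Derivation:
def/use:
  b0: def={c,t} ue=∅
  b1: def={c} ue={t}
  b2: def={b} ue=∅
  b3: def={t,v} ue=∅
  b4: def={c} ue=∅
  b5: def={t,z} ue=∅
  b6: def={b,z} ue=∅
  b7: def={c} ue={c}
  b8: def={k,v} ue={b}
  b9: def={c} ue=∅

Backward fixpoint:
  live b0: ∅→{t}
  live b1: {t}→{c}
  live b2: ∅→{b}
  live b3: {c}→{c,t}
  live b4: ∅→∅
  live b5: {b}→{b}
  live b6: {c}→{b,c}
  live b7: {c}→∅
  live b8: {b}→∅
  live b9: ∅→∅

Interfere edges:
  b — {c,t,z}
  c — {b,t,v,z}
  k — ∅
  t — {b,c,v,z}
  v — {c,t}
  z — {b,c,t}

Registers:
  clique {b,c,t,z} ⇒ need ≥ 4
  assign b→r2 c→r0 k→r0 t→r1 v→r2 z→r3 — no edge inside a register ⇒ χ ≤ 4
  χ = 4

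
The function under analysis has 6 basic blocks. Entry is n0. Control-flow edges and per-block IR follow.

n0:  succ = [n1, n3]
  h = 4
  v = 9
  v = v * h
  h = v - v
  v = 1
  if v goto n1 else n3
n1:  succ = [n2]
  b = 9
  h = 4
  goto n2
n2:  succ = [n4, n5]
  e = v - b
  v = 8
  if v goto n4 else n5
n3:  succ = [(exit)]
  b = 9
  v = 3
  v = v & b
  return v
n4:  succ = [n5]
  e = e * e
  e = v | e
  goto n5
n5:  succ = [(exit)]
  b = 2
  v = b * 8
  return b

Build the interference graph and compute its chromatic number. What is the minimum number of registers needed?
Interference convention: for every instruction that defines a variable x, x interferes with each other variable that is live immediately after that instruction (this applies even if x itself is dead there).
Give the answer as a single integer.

def/use:
  n0: def={h,v} ue=∅
  n1: def={b,h} ue=∅
  n2: def={e,v} ue={b,v}
  n3: def={b,v} ue=∅
  n4: def={e} ue={e,v}
  n5: def={b,v} ue=∅

Live sets:
  live n0: ∅→{v}
  live n1: {v}→{b,v}
  live n2: {b,v}→{e,v}
  live n3: ∅→∅
  live n4: {e,v}→∅
  live n5: ∅→∅

Interference:
  b: {h,v}
  e: {v}
  h: {b,v}
  v: {b,e,h}

Chromatic number:
  lower bound: {b,h,v} mutually conflict ⇒ χ ≥ 3
  3-colouring: R0={v}  R1={b,e}  R2={h}
  χ = 3

Answer: 3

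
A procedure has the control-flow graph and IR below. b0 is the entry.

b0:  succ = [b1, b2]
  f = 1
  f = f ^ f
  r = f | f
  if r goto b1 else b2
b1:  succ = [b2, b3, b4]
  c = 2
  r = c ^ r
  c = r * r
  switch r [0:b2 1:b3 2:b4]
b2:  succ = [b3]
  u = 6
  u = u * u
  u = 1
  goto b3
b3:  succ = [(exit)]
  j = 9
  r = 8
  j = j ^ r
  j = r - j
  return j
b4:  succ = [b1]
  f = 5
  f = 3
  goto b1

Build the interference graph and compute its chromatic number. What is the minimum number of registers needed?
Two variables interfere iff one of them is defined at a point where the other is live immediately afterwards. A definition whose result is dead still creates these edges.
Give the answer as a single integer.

Answer: 2

Derivation:
Per-block:
  b0 def {f,r} use ∅
  b1 def {c,r} use {r}
  b2 def {u} use ∅
  b3 def {j,r} use ∅
  b4 def {f} use ∅

Backward fixpoint:
  b0 li=∅ lo={r}
  b1 li={r} lo={r}
  b2 li=∅ lo=∅
  b3 li=∅ lo=∅
  b4 li={r} lo={r}

Interference:
  c↔{r}
  f↔{r}
  j↔{r}
  r↔{c,f,j}
  u↔∅

Registers:
  lower bound: {c,r} mutually conflict ⇒ χ ≥ 2
  assign c→c1 f→c1 j→c1 r→c0 u→c0 — no edge inside a register ⇒ χ ≤ 2
  χ = 2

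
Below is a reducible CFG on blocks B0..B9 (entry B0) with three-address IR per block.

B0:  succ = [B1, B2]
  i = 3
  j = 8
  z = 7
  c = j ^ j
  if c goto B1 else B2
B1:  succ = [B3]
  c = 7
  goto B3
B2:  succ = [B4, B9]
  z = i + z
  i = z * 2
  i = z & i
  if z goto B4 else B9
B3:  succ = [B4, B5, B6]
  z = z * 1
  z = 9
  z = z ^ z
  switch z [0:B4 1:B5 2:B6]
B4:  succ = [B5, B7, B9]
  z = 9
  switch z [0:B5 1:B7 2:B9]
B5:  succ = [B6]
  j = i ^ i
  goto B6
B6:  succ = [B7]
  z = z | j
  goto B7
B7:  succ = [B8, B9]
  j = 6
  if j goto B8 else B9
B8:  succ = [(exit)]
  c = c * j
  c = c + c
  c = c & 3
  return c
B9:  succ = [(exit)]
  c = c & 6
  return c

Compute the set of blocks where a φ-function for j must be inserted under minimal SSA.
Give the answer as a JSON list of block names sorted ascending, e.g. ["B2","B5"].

Answer: ["B6", "B7", "B9"]

Working:
idom tree: B1←B0 B2←B0 B3←B1 B4←B0 B5←B0 B6←B0 B7←B0 B8←B7 B9←B0
Join-block Dom:
  B4: preds {B2,B3}: {B0,B2} ∩ {B0,B1,B3} = {B0}; idom=B0
  B5: preds {B3,B4}: {B0,B1,B3} ∩ {B0,B4} = {B0}; idom=B0
  B6: preds {B3,B5}: {B0,B1,B3} ∩ {B0,B5} = {B0}; idom=B0
  B7: preds {B4,B6}: {B0,B4} ∩ {B0,B6} = {B0}; idom=B0
  B9: preds {B2,B4,B7}: {B0,B2} ∩ {B0,B4} ∩ {B0,B7} = {B0}; idom=B0

Frontier:
  join B4 pred B2: B2 stop@B0
  join B4 pred B3: B3→B1 stop@B0
  join B5 pred B3: B3→B1 stop@B0
  join B5 pred B4: B4 stop@B0
  join B6 pred B3: B3→B1 stop@B0
  join B6 pred B5: B5 stop@B0
  join B7 pred B4: B4 stop@B0
  join B7 pred B6: B6 stop@B0
  join B9 pred B2: B2 stop@B0
  join B9 pred B4: B4 stop@B0
  join B9 pred B7: B7 stop@B0
  B0 → ∅
  B1 → {B4,B5,B6}
  B2 → {B4,B9}
  B3 → {B4,B5,B6}
  B4 → {B5,B7,B9}
  B5 → {B6}
  B6 → {B7}
  B7 → {B9}
  B8 → ∅
  B9 → ∅

φ for j: defs {B0,B5,B7}
  DF⁺ = {B6,B7,B9}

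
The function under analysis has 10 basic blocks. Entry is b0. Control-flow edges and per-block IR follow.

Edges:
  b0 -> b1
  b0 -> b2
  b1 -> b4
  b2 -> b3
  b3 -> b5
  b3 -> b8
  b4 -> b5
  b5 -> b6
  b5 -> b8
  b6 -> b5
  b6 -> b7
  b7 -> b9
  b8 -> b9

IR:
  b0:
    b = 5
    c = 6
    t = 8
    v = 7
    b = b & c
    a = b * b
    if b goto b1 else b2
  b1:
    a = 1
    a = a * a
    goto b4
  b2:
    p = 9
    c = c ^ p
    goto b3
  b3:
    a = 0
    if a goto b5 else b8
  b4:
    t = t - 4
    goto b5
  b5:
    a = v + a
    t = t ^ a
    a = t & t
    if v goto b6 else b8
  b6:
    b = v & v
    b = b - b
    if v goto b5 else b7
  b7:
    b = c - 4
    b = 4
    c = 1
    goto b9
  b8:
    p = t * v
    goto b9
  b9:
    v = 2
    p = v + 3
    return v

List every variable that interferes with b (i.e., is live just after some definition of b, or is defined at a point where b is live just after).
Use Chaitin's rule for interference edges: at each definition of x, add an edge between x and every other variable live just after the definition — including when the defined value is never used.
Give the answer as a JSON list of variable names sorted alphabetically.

def/use:
  b0: {a,b,c,t,v} / ∅
  b1: {a} / ∅
  b2: {c,p} / {c}
  b3: {a} / ∅
  b4: {t} / {t}
  b5: {a,t} / {a,t,v}
  b6: {b} / {v}
  b7: {b,c} / {c}
  b8: {p} / {t,v}
  b9: {p,v} / ∅

Liveness:
  b0 li=∅ lo={c,t,v}
  b1 li={c,t,v} lo={a,c,t,v}
  b2 li={c,t,v} lo={c,t,v}
  b3 li={c,t,v} lo={a,c,t,v}
  b4 li={a,c,t,v} lo={a,c,t,v}
  b5 li={a,c,t,v} lo={a,c,t,v}
  b6 li={a,c,t,v} lo={a,c,t,v}
  b7 li={c} lo=∅
  b8 li={t,v} lo=∅
  b9 li=∅ lo=∅

Interference:
  a: {b,c,t,v}
  b: {a,c,t,v}
  c: {a,b,p,t,v}
  p: {c,t,v}
  t: {a,b,c,p,v}
  v: {a,b,c,p,t}

N(b) = ["a", "c", "t", "v"]

Answer: ["a", "c", "t", "v"]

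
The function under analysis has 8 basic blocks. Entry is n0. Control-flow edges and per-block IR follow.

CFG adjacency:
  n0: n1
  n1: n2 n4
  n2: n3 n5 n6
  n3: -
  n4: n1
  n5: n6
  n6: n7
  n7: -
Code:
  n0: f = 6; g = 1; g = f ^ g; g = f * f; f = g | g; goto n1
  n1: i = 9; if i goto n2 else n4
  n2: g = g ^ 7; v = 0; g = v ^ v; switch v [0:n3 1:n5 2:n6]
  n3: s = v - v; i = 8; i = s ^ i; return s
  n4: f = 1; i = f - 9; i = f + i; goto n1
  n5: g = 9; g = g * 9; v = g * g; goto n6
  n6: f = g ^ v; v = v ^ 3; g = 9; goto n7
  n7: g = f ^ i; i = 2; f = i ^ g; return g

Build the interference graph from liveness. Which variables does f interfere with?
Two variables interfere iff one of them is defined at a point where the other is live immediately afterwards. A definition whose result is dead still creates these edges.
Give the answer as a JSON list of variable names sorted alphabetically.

Answer: ["g", "i", "v"]

Derivation:
def/use:
  n0: def={f,g} ue=∅
  n1: def={i} ue=∅
  n2: def={g,v} ue={g}
  n3: def={i,s} ue={v}
  n4: def={f,i} ue=∅
  n5: def={g,v} ue=∅
  n6: def={f,g,v} ue={g,v}
  n7: def={f,g,i} ue={f,i}

Backward fixpoint:
  n0 li=∅ lo={g}
  n1 li={g} lo={g,i}
  n2 li={g,i} lo={g,i,v}
  n3 li={v} lo=∅
  n4 li={g} lo={g}
  n5 li={i} lo={g,i,v}
  n6 li={g,i,v} lo={f,i}
  n7 li={f,i} lo=∅

Conflict graph:
  f — {g,i,v}
  g — {f,i,v}
  i — {f,g,s,v}
  s — {i}
  v — {f,g,i}

N(f) = ["g", "i", "v"]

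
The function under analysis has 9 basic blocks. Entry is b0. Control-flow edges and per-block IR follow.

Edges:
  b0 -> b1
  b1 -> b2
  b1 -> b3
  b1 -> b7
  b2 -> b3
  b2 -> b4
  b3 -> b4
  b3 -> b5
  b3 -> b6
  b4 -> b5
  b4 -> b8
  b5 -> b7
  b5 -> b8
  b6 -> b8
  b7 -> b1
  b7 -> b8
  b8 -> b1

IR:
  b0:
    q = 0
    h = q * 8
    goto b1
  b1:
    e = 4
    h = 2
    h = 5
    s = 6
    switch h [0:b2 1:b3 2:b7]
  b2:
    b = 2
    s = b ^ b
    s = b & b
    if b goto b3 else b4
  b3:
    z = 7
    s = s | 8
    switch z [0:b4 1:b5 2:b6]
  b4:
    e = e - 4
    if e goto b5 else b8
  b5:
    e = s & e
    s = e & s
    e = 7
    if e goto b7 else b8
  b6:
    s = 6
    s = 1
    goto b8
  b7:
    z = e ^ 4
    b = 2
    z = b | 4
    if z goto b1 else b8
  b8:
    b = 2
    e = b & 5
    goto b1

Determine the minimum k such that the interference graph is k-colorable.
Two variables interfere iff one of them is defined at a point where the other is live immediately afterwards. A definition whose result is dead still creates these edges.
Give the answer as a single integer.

Block summaries:
  b0 def {h,q} use ∅
  b1 def {e,h,s} use ∅
  b2 def {b,s} use ∅
  b3 def {s,z} use {s}
  b4 def {e} use {e}
  b5 def {e,s} use {e,s}
  b6 def {s} use ∅
  b7 def {b,z} use {e}
  b8 def {b,e} use ∅

Backward fixpoint:
  b0: in=∅ out=∅
  b1: in=∅ out={e,s}
  b2: in={e} out={e,s}
  b3: in={e,s} out={e,s}
  b4: in={e,s} out={e,s}
  b5: in={e,s} out={e}
  b6: in=∅ out=∅
  b7: in={e} out=∅
  b8: in=∅ out=∅

Interference:
  b: {e,s}
  e: {b,h,s,z}
  h: {e,s}
  q: ∅
  s: {b,e,h,z}
  z: {e,s}

Colouring:
  lower bound: {b,e,s} mutually conflict ⇒ χ ≥ 3
  assign b→c2 e→c0 h→c2 q→c0 s→c1 z→c2 — no edge inside a register ⇒ χ ≤ 3
  χ = 3

Answer: 3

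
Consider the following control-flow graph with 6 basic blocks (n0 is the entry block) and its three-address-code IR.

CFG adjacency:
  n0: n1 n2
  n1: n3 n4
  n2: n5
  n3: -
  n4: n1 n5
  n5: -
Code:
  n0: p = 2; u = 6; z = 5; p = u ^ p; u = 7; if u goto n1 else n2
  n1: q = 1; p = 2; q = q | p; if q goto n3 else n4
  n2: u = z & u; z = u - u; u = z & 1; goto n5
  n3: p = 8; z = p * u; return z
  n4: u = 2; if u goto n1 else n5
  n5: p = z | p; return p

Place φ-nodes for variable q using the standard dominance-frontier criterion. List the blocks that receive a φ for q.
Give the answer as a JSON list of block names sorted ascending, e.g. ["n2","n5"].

idom tree: n1←n0 n2←n0 n3←n1 n4←n1 n5←n0
Dom at joins:
  n1: preds {n0,n4}: {n0} ∩ {n0,n1,n4} = {n0}; idom=n0
  n5: preds {n2,n4}: {n0,n2} ∩ {n0,n1,n4} = {n0}; idom=n0

Frontier:
  join n1 pred n0: · stop@n0
  join n1 pred n4: n4→n1 stop@n0
  join n5 pred n2: n2 stop@n0
  join n5 pred n4: n4→n1 stop@n0
  DF(n0)=∅
  DF(n1)={n1,n5}
  DF(n2)={n5}
  DF(n3)=∅
  DF(n4)={n1,n5}
  DF(n5)=∅

φ for q: defs {n1}
  DF⁺ = {n1,n5}

Answer: ["n1", "n5"]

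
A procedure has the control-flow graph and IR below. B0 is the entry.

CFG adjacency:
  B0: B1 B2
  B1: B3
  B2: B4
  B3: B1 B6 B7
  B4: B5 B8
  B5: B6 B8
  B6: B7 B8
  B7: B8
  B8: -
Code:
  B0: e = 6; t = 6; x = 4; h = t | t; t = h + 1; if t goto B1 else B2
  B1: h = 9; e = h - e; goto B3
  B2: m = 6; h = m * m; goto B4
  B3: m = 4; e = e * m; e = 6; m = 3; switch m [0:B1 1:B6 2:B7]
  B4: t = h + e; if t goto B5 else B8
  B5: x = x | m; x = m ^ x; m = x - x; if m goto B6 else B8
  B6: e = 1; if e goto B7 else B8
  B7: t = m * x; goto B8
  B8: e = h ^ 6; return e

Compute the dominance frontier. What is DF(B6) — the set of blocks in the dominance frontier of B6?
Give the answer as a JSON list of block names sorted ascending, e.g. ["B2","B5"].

Answer: ["B7", "B8"]

Analysis:
idom tree: B1←B0 B2←B0 B3←B1 B4←B2 B5←B4 B6←B0 B7←B0 B8←B0
Dom at joins:
  B1: preds {B0,B3}: {B0} ∩ {B0,B1,B3} = {B0}; idom=B0
  B6: preds {B3,B5}: {B0,B1,B3} ∩ {B0,B2,B4,B5} = {B0}; idom=B0
  B7: preds {B3,B6}: {B0,B1,B3} ∩ {B0,B6} = {B0}; idom=B0
  B8: preds {B4,B5,B6,B7}: {B0,B2,B4} ∩ {B0,B2,B4,B5} ∩ {B0,B6} ∩ {B0,B7} = {B0}; idom=B0

DF derivation:
  join B1 pred B0: · stop@B0
  join B1 pred B3: B3→B1 stop@B0
  join B6 pred B3: B3→B1 stop@B0
  join B6 pred B5: B5→B4→B2 stop@B0
  join B7 pred B3: B3→B1 stop@B0
  join B7 pred B6: B6 stop@B0
  join B8 pred B4: B4→B2 stop@B0
  join B8 pred B5: B5→B4→B2 stop@B0
  join B8 pred B6: B6 stop@B0
  join B8 pred B7: B7 stop@B0
  B0 → ∅
  B1 → {B1,B6,B7}
  B2 → {B6,B8}
  B3 → {B1,B6,B7}
  B4 → {B6,B8}
  B5 → {B6,B8}
  B6 → {B7,B8}
  B7 → {B8}
  B8 → ∅

DF(B6) = ["B7", "B8"]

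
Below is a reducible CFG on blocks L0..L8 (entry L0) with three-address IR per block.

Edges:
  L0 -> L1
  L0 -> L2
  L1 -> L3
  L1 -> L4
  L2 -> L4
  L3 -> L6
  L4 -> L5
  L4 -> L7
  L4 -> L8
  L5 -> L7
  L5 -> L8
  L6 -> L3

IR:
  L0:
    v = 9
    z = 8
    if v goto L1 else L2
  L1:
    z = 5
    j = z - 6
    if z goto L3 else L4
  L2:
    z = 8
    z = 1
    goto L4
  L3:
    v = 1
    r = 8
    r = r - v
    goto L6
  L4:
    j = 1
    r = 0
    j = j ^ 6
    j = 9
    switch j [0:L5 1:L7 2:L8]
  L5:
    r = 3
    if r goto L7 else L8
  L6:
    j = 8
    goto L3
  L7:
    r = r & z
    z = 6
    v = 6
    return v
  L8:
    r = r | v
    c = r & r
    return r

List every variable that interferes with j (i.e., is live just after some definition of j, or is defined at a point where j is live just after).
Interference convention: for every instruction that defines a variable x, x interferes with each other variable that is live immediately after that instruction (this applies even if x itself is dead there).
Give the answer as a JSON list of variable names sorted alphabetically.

def/use:
  L0 def {v,z} use ∅
  L1 def {j,z} use ∅
  L2 def {z} use ∅
  L3 def {r,v} use ∅
  L4 def {j,r} use ∅
  L5 def {r} use ∅
  L6 def {j} use ∅
  L7 def {r,v,z} use {r,z}
  L8 def {c,r} use {r,v}

Live sets:
  L0 li=∅ lo={v}
  L1 li={v} lo={v,z}
  L2 li={v} lo={v,z}
  L3 li=∅ lo=∅
  L4 li={v,z} lo={r,v,z}
  L5 li={v,z} lo={r,v,z}
  L6 li=∅ lo=∅
  L7 li={r,z} lo=∅
  L8 li={r,v} lo=∅

Interference:
  c — {r}
  j — {r,v,z}
  r — {c,j,v,z}
  v — {j,r,z}
  z — {j,r,v}

N(j) = ["r", "v", "z"]

Answer: ["r", "v", "z"]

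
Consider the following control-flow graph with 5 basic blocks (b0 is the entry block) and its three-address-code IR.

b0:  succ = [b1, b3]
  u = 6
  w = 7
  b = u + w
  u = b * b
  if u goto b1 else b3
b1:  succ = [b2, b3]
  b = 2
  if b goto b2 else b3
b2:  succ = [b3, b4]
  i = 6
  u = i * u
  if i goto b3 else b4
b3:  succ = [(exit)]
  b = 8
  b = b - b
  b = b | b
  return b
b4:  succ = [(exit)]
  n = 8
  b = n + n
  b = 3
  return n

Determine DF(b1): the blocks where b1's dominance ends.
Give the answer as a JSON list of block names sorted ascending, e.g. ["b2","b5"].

Answer: ["b3"]

Working:
idom tree: b1←b0 b2←b1 b3←b0 b4←b2
Join-block Dom:
  b3: preds {b0,b1,b2}: {b0} ∩ {b0,b1} ∩ {b0,b1,b2} = {b0}; idom=b0

DF walk-up:
  join b3 pred b0: · stop@b0
  join b3 pred b1: b1 stop@b0
  join b3 pred b2: b2→b1 stop@b0
  b0 → ∅
  b1 → {b3}
  b2 → {b3}
  b3 → ∅
  b4 → ∅

DF(b1) = ["b3"]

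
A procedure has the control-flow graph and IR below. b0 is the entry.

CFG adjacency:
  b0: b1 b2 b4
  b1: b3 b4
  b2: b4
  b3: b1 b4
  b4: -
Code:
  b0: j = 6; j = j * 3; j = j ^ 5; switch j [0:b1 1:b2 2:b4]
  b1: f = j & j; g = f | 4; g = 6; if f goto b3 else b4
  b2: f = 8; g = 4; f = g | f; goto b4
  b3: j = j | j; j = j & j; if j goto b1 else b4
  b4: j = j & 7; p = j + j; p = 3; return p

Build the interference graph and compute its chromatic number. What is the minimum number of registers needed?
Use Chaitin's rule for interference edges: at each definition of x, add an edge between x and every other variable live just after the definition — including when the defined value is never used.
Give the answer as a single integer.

Answer: 3

Derivation:
Per-block:
  b0: def={j} ue=∅
  b1: def={f,g} ue={j}
  b2: def={f,g} ue=∅
  b3: def={j} ue={j}
  b4: def={j,p} ue={j}

Liveness:
  live b0: ∅→{j}
  live b1: {j}→{j}
  live b2: {j}→{j}
  live b3: {j}→{j}
  live b4: {j}→∅

Conflict graph:
  f — {g,j}
  g — {f,j}
  j — {f,g}
  p — ∅

Chromatic number:
  {f,g,j} pairwise interfere (3-clique) ⇒ χ ≥ 3
  3-colouring: R0={f,p}  R1={g}  R2={j}
  χ = 3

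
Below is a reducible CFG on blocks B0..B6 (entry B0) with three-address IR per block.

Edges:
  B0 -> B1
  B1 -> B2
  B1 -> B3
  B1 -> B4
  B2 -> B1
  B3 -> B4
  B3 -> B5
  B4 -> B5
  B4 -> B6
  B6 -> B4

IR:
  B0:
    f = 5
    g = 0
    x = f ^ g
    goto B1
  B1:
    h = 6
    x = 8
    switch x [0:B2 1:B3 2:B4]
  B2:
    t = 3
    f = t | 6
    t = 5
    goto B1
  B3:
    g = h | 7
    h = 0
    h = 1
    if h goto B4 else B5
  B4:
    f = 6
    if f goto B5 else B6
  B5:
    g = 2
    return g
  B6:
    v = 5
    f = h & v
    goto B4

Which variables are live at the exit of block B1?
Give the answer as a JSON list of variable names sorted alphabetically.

def/use:
  B0: def={f,g,x} ue=∅
  B1: def={h,x} ue=∅
  B2: def={f,t} ue=∅
  B3: def={g,h} ue={h}
  B4: def={f} ue=∅
  B5: def={g} ue=∅
  B6: def={f,v} ue={h}

Backward fixpoint:
  B0 li=∅ lo=∅
  B1 li=∅ lo={h}
  B2 li=∅ lo=∅
  B3 li={h} lo={h}
  B4 li={h} lo={h}
  B5 li=∅ lo=∅
  B6 li={h} lo={h}

live-out(B1) = ["h"]

Answer: ["h"]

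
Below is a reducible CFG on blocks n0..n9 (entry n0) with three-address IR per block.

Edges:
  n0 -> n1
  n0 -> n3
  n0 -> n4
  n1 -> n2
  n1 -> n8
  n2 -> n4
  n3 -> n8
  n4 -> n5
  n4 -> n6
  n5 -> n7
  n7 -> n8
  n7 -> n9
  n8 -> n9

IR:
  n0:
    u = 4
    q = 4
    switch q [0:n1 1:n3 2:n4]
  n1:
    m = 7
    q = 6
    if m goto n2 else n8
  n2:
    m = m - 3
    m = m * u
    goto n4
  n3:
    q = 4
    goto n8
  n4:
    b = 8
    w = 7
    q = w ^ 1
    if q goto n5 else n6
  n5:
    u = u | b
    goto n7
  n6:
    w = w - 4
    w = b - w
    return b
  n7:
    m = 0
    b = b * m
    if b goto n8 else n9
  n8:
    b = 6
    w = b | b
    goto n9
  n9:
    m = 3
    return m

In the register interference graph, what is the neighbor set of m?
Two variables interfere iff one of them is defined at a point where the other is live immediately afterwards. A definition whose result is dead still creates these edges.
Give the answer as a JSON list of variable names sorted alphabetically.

def/use:
  n0: {q,u} / ∅
  n1: {m,q} / ∅
  n2: {m} / {m,u}
  n3: {q} / ∅
  n4: {b,q,w} / ∅
  n5: {u} / {b,u}
  n6: {w} / {b,w}
  n7: {b,m} / {b}
  n8: {b,w} / ∅
  n9: {m} / ∅

Liveness:
  n0: in=∅ out={u}
  n1: in={u} out={m,u}
  n2: in={m,u} out={u}
  n3: in=∅ out=∅
  n4: in={u} out={b,u,w}
  n5: in={b,u} out={b}
  n6: in={b,w} out=∅
  n7: in={b} out=∅
  n8: in=∅ out=∅
  n9: in=∅ out=∅

Conflict graph:
  b↔{m,q,u,w}
  m↔{b,q,u}
  q↔{b,m,u,w}
  u↔{b,m,q,w}
  w↔{b,q,u}

N(m) = ["b", "q", "u"]

Answer: ["b", "q", "u"]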